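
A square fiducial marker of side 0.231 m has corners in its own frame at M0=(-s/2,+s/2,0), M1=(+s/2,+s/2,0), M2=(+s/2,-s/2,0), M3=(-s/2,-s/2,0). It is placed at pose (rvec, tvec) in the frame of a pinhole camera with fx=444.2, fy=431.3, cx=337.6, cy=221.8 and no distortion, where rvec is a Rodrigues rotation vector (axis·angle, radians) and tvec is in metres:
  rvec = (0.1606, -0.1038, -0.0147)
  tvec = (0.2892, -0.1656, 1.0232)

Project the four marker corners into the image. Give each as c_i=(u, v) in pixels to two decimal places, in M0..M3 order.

c0=(413.10, 201.30) c1=(508.28, 199.59) c2=(513.86, 102.04) c3=(415.27, 101.49)

Intrinsics K: fx=444.2, fy=431.3, cx=337.6, cy=221.8
Marker side s = 0.231 m; corners in marker frame (Z=0):
  M0 = (-0.1155, +0.1155, 0)
  M1 = (+0.1155, +0.1155, 0)
  M2 = (+0.1155, -0.1155, 0)
  M3 = (-0.1155, -0.1155, 0)
rvec = (0.1606, -0.1038, -0.0147), |rvec| = θ = 0.19179 rad = 10.989°
Rodrigues: sinθ=0.19062, 1−cosθ=0.01834; R = I + sinθ·[k]× + (1−cosθ)·[k]×²:
    [+0.99452 +0.00630 -0.10434]
    [-0.02292 +0.98704 -0.15886]
    [+0.10199 +0.16038 +0.98177]
t = (0.2892, -0.1656, 1.0232) m
M0: Pc = R·M0+t = (+0.17506, -0.04895, +1.02994); u = 444.2·(+0.17506)/1.02994 + 337.6 = 413.1011, v = 431.3·(-0.04895)/1.02994 + 221.8 = 201.3016
M1: Pc = R·M1+t = (+0.40479, -0.05424, +1.05350); u = 444.2·(+0.40479)/1.05350 + 337.6 = 508.2781, v = 431.3·(-0.05424)/1.05350 + 221.8 = 199.5925
M2: Pc = R·M2+t = (+0.40334, -0.28225, +1.01646); u = 444.2·(+0.40334)/1.01646 + 337.6 = 513.8628, v = 431.3·(-0.28225)/1.01646 + 221.8 = 102.0365
M3: Pc = R·M3+t = (+0.17361, -0.27696, +0.99290); u = 444.2·(+0.17361)/0.99290 + 337.6 = 415.2671, v = 431.3·(-0.27696)/0.99290 + 221.8 = 101.4946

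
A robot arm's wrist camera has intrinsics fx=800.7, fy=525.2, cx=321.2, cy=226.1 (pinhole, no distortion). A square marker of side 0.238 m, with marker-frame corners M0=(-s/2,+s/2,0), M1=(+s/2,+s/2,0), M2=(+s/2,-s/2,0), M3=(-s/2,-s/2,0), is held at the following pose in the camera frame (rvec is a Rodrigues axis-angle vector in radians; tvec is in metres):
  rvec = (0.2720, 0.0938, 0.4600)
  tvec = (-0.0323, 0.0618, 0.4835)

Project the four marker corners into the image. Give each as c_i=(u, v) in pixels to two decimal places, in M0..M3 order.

c0=(30.09, 337.82) c1=(357.52, 448.88) c2=(544.33, 241.33) c3=(166.03, 117.02)

Intrinsics K: fx=800.7, fy=525.2, cx=321.2, cy=226.1
Marker side s = 0.238 m; corners in marker frame (Z=0):
  M0 = (-0.1190, +0.1190, 0)
  M1 = (+0.1190, +0.1190, 0)
  M2 = (+0.1190, -0.1190, 0)
  M3 = (-0.1190, -0.1190, 0)
rvec = (0.2720, 0.0938, 0.4600), |rvec| = θ = 0.54257 rad = 31.087°
Rodrigues: sinθ=0.51634, 1−cosθ=0.14362; R = I + sinθ·[k]× + (1−cosθ)·[k]×²:
    [+0.89248 -0.42531 +0.15031]
    [+0.45021 +0.86068 -0.23780]
    [-0.02822 +0.27990 +0.95961]
t = (-0.0323, 0.0618, 0.4835) m
M0: Pc = R·M0+t = (-0.18912, +0.11065, +0.52017); u = 800.7·(-0.18912)/0.52017 + 321.2 = 30.0893, v = 525.2·(+0.11065)/0.52017 + 226.1 = 337.8165
M1: Pc = R·M1+t = (+0.02329, +0.21780, +0.51345); u = 800.7·(+0.02329)/0.51345 + 321.2 = 357.5236, v = 525.2·(+0.21780)/0.51345 + 226.1 = 448.8796
M2: Pc = R·M2+t = (+0.12452, +0.01295, +0.44683); u = 800.7·(+0.12452)/0.44683 + 321.2 = 544.3278, v = 525.2·(+0.01295)/0.44683 + 226.1 = 241.3261
M3: Pc = R·M3+t = (-0.08789, -0.09420, +0.45355); u = 800.7·(-0.08789)/0.45355 + 321.2 = 166.0342, v = 525.2·(-0.09420)/0.45355 + 226.1 = 117.0244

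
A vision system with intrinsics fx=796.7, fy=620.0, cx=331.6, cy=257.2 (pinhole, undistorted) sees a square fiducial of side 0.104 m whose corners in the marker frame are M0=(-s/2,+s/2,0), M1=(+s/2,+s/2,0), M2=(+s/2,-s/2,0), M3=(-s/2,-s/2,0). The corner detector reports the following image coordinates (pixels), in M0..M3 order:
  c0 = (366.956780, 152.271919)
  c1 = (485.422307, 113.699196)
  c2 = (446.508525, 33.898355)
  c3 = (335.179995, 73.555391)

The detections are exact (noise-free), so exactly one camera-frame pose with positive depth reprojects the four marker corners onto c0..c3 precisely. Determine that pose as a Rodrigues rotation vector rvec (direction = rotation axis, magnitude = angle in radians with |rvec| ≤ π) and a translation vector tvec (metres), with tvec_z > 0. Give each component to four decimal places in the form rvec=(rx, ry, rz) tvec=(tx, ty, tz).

Intrinsics K: fx=796.7, fy=620.0, cx=331.6, cy=257.2
Marker side s = 0.104 m; corners in marker frame (Z=0):
  M0 = (-0.0520, +0.0520, 0)
  M1 = (+0.0520, +0.0520, 0)
  M2 = (+0.0520, -0.0520, 0)
  M3 = (-0.0520, -0.0520, 0)
Detected image corners:
  c0 = (366.956780, 152.271919) px
  c1 = (485.422307, 113.699196) px
  c2 = (446.508525, 33.898355) px
  c3 = (335.179995, 73.555391) px
Planar DLT: solve 8×8 A·h = b for H (H[2,2]=1):
  H  [+952.71814 +141.71426 +406.96700]
  H  [-410.78824 +716.87246 +92.73643]
  H  [-0.37012 -0.48342 +1.00000]
B = K⁻¹H; ‖b₁‖=1.489383, ‖b₂‖=1.489383; λ = 2/(‖b₁‖+‖b₂‖) = 0.671419, sign → tz>0 ⇒ λ=+0.671419
r₁ = λ·B[:,0] = (+0.90633,-0.34177,-0.24850); r₂ = λ·B[:,1] = (+0.25452,+0.91097,-0.32457)
r₃ = r₁×r₂ = (+0.33731,+0.23092,+0.91263); SVD([r₁ r₂ r₃]) → R = UVᵀ:
  R  [+0.90633 +0.25452 +0.33731]
  R  [-0.34177 +0.91097 +0.23092]
  R  [-0.24850 -0.32457 +0.91263]
t = (+0.06352, -0.17810, +0.67142) m
tr R = 2.729938; θ = arccos((tr R − 1)/2) = 0.525708 rad = 30.121°
axis k = ((R−Rᵀ)₃₂, (R−Rᵀ)₁₃, (R−Rᵀ)₂₁) / (2 sinθ) = (-0.553478, +0.583679, -0.594122)
rvec = θ·k = (-0.290968, +0.306845, -0.312335)

rvec=(-0.2910, 0.3068, -0.3123) tvec=(0.0635, -0.1781, 0.6714)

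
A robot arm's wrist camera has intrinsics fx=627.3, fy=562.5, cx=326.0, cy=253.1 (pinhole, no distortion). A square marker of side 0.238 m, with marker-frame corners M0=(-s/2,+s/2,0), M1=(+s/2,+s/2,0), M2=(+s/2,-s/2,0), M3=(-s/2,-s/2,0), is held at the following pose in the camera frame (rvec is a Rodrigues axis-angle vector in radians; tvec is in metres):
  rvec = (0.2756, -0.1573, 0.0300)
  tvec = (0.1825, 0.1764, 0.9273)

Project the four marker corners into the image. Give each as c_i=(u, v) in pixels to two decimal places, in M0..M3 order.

Intrinsics K: fx=627.3, fy=562.5, cx=326.0, cy=253.1
Marker side s = 0.238 m; corners in marker frame (Z=0):
  M0 = (-0.1190, +0.1190, 0)
  M1 = (+0.1190, +0.1190, 0)
  M2 = (+0.1190, -0.1190, 0)
  M3 = (-0.1190, -0.1190, 0)
rvec = (0.2756, -0.1573, 0.0300), |rvec| = θ = 0.31875 rad = 18.263°
Rodrigues: sinθ=0.31338, 1−cosθ=0.05037; R = I + sinθ·[k]× + (1−cosθ)·[k]×²:
    [+0.98729 -0.05099 -0.15055]
    [+0.00800 +0.96190 -0.27330]
    [+0.15875 +0.26862 +0.95008]
t = (0.1825, 0.1764, 0.9273) m
M0: Pc = R·M0+t = (+0.05895, +0.28991, +0.94037); u = 627.3·(+0.05895)/0.94037 + 326.0 = 365.3210, v = 562.5·(+0.28991)/0.94037 + 253.1 = 426.5164
M1: Pc = R·M1+t = (+0.29392, +0.29182, +0.97816); u = 627.3·(+0.29392)/0.97816 + 326.0 = 514.4931, v = 562.5·(+0.29182)/0.97816 + 253.1 = 420.9132
M2: Pc = R·M2+t = (+0.30605, +0.06289, +0.91423); u = 627.3·(+0.30605)/0.91423 + 326.0 = 536.0007, v = 562.5·(+0.06289)/0.91423 + 253.1 = 291.7925
M3: Pc = R·M3+t = (+0.07108, +0.06098, +0.87644); u = 627.3·(+0.07108)/0.87644 + 326.0 = 376.8747, v = 562.5·(+0.06098)/0.87644 + 253.1 = 292.2382

c0=(365.32, 426.52) c1=(514.49, 420.91) c2=(536.00, 291.79) c3=(376.87, 292.24)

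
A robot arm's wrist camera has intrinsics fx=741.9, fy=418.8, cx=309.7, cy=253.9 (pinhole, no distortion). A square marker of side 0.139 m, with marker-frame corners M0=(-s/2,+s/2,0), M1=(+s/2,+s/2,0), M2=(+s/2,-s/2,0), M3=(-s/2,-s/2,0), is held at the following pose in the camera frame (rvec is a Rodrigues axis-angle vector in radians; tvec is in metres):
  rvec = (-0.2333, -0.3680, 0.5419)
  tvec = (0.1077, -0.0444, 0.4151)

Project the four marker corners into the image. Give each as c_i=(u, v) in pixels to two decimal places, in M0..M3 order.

Intrinsics K: fx=741.9, fy=418.8, cx=309.7, cy=253.9
Marker side s = 0.139 m; corners in marker frame (Z=0):
  M0 = (-0.0695, +0.0695, 0)
  M1 = (+0.0695, +0.0695, 0)
  M2 = (+0.0695, -0.0695, 0)
  M3 = (-0.0695, -0.0695, 0)
rvec = (-0.2333, -0.3680, 0.5419), |rvec| = θ = 0.69535 rad = 39.840°
Rodrigues: sinθ=0.64065, 1−cosθ=0.23217; R = I + sinθ·[k]× + (1−cosθ)·[k]×²:
    [+0.79397 -0.45805 -0.39976]
    [+0.54050 +0.83286 +0.11919]
    [+0.27835 -0.31071 +0.90884]
t = (0.1077, -0.0444, 0.4151) m
M0: Pc = R·M0+t = (+0.02068, -0.02408, +0.37416); u = 741.9·(+0.02068)/0.37416 + 309.7 = 350.7148, v = 418.8·(-0.02408)/0.37416 + 253.9 = 226.9459
M1: Pc = R·M1+t = (+0.13105, +0.05105, +0.41285); u = 741.9·(+0.13105)/0.41285 + 309.7 = 545.1921, v = 418.8·(+0.05105)/0.41285 + 253.9 = 305.6840
M2: Pc = R·M2+t = (+0.19472, -0.06472, +0.45604); u = 741.9·(+0.19472)/0.45604 + 309.7 = 626.4692, v = 418.8·(-0.06472)/0.45604 + 253.9 = 194.4659
M3: Pc = R·M3+t = (+0.08435, -0.13985, +0.41735); u = 741.9·(+0.08435)/0.41735 + 309.7 = 459.6515, v = 418.8·(-0.13985)/0.41735 + 253.9 = 113.5653

c0=(350.71, 226.95) c1=(545.19, 305.68) c2=(626.47, 194.47) c3=(459.65, 113.57)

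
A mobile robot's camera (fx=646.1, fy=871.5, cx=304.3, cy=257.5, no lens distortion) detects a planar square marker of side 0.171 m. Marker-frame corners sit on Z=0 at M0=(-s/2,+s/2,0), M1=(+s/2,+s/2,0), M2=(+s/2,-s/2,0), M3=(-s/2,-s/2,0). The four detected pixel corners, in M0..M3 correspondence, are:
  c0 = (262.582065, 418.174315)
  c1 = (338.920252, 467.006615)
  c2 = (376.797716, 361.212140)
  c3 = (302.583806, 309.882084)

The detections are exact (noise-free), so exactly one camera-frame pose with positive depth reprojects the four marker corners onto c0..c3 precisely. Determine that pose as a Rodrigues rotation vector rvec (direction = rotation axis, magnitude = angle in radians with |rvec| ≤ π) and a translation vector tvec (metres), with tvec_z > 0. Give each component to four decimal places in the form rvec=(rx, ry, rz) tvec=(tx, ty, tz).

rvec=(-0.0429, -0.2375, 0.4729) tvec=(0.0324, 0.1901, 1.2593)

Intrinsics K: fx=646.1, fy=871.5, cx=304.3, cy=257.5
Marker side s = 0.171 m; corners in marker frame (Z=0):
  M0 = (-0.0855, +0.0855, 0)
  M1 = (+0.0855, +0.0855, 0)
  M2 = (+0.0855, -0.0855, 0)
  M3 = (-0.0855, -0.0855, 0)
Detected image corners:
  c0 = (262.582065, 418.174315) px
  c1 = (338.920252, 467.006615) px
  c2 = (376.797716, 361.212140) px
  c3 = (302.583806, 309.882084) px
Planar DLT: solve 8×8 A·h = b for H (H[2,2]=1):
  H  [+495.25852 -251.97455 +320.90114]
  H  [+359.85196 +596.29312 +389.08915]
  H  [+0.17203 -0.07604 +1.00000]
B = K⁻¹H; ‖b₁‖=0.794119, ‖b₂‖=0.794119; λ = 2/(‖b₁‖+‖b₂‖) = 1.259258, sign → tz>0 ⇒ λ=+1.259258
r₁ = λ·B[:,0] = (+0.86324,+0.45595,+0.21663); r₂ = λ·B[:,1] = (-0.44600,+0.88989,-0.09575)
r₃ = r₁×r₂ = (-0.23644,-0.01396,+0.97155); SVD([r₁ r₂ r₃]) → R = UVᵀ:
  R  [+0.86324 -0.44600 -0.23644]
  R  [+0.45595 +0.88989 -0.01396]
  R  [+0.21663 -0.09575 +0.97155]
t = (+0.03236, +0.19014, +1.25926) m
tr R = 2.724677; θ = arccos((tr R − 1)/2) = 0.530927 rad = 30.420°
axis k = ((R−Rᵀ)₃₂, (R−Rᵀ)₁₃, (R−Rᵀ)₂₁) / (2 sinθ) = (-0.080766, -0.447403, +0.890678)
rvec = θ·k = (-0.042881, -0.237538, +0.472885)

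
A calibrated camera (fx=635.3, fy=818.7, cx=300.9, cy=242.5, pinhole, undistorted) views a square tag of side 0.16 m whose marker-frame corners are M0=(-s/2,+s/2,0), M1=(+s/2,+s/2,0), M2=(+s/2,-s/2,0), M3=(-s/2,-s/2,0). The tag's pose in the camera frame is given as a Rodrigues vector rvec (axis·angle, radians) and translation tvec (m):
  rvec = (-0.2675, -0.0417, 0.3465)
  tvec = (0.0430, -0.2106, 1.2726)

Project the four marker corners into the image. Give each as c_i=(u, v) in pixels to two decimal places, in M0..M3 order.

c0=(271.16, 134.31) c1=(347.53, 169.94) c2=(371.92, 80.60) c3=(298.05, 46.20)

Intrinsics K: fx=635.3, fy=818.7, cx=300.9, cy=242.5
Marker side s = 0.16 m; corners in marker frame (Z=0):
  M0 = (-0.0800, +0.0800, 0)
  M1 = (+0.0800, +0.0800, 0)
  M2 = (+0.0800, -0.0800, 0)
  M3 = (-0.0800, -0.0800, 0)
rvec = (-0.2675, -0.0417, 0.3465), |rvec| = θ = 0.43972 rad = 25.194°
Rodrigues: sinθ=0.42569, 1−cosθ=0.09513; R = I + sinθ·[k]× + (1−cosθ)·[k]×²:
    [+0.94007 -0.32995 -0.08597]
    [+0.34093 +0.90572 +0.25185]
    [-0.00523 -0.26607 +0.96394]
t = (0.0430, -0.2106, 1.2726) m
M0: Pc = R·M0+t = (-0.05860, -0.16542, +1.25173); u = 635.3·(-0.05860)/1.25173 + 300.9 = 271.1573, v = 818.7·(-0.16542)/1.25173 + 242.5 = 134.3089
M1: Pc = R·M1+t = (+0.09181, -0.11087, +1.25090); u = 635.3·(+0.09181)/1.25090 + 300.9 = 347.5280, v = 818.7·(-0.11087)/1.25090 + 242.5 = 169.9381
M2: Pc = R·M2+t = (+0.14460, -0.25578, +1.29347); u = 635.3·(+0.14460)/1.29347 + 300.9 = 371.9229, v = 818.7·(-0.25578)/1.29347 + 242.5 = 80.6017
M3: Pc = R·M3+t = (-0.00581, -0.31033, +1.29430); u = 635.3·(-0.00581)/1.29430 + 300.9 = 298.0483, v = 818.7·(-0.31033)/1.29430 + 242.5 = 46.2022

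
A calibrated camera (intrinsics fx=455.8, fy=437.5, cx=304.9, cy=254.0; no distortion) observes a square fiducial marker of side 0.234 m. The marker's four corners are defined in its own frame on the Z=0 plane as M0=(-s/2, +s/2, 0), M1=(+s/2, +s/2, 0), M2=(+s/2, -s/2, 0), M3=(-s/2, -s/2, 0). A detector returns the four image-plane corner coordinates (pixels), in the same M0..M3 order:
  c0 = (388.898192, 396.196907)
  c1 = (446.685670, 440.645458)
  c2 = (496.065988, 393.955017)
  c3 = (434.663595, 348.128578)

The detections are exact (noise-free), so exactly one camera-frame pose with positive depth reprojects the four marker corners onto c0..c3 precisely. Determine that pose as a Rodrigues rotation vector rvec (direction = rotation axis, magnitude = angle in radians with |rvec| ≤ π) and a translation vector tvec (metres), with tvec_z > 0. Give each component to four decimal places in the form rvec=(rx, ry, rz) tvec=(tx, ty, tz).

Intrinsics K: fx=455.8, fy=437.5, cx=304.9, cy=254.0
Marker side s = 0.234 m; corners in marker frame (Z=0):
  M0 = (-0.1170, +0.1170, 0)
  M1 = (+0.1170, +0.1170, 0)
  M2 = (+0.1170, -0.1170, 0)
  M3 = (-0.1170, -0.1170, 0)
Detected image corners:
  c0 = (388.898192, 396.196907) px
  c1 = (446.685670, 440.645458) px
  c2 = (496.065988, 393.955017) px
  c3 = (434.663595, 348.128578) px
Planar DLT: solve 8×8 A·h = b for H (H[2,2]=1):
  H  [+223.72524 -113.33551 +440.76881]
  H  [+165.31955 +282.86644 +395.11180]
  H  [-0.06968 +0.20360 +1.00000]
B = K⁻¹H; ‖b₁‖=0.684624, ‖b₂‖=0.684624; λ = 2/(‖b₁‖+‖b₂‖) = 1.460655, sign → tz>0 ⇒ λ=+1.460655
r₁ = λ·B[:,0] = (+0.78503,+0.61103,-0.10178); r₂ = λ·B[:,1] = (-0.56213,+0.77174,+0.29739)
r₃ = r₁×r₂ = (+0.26026,-0.17624,+0.94932); SVD([r₁ r₂ r₃]) → R = UVᵀ:
  R  [+0.78503 -0.56213 +0.26026]
  R  [+0.61103 +0.77174 -0.17624]
  R  [-0.10178 +0.29739 +0.94932]
t = (+0.43540, +0.47112, +1.46066) m
tr R = 2.506086; θ = arccos((tr R − 1)/2) = 0.718121 rad = 41.145°
axis k = ((R−Rᵀ)₃₂, (R−Rᵀ)₁₃, (R−Rᵀ)₂₁) / (2 sinθ) = (+0.359917, +0.275120, +0.891498)
rvec = θ·k = (+0.258464, +0.197570, +0.640204)

rvec=(0.2585, 0.1976, 0.6402) tvec=(0.4354, 0.4711, 1.4607)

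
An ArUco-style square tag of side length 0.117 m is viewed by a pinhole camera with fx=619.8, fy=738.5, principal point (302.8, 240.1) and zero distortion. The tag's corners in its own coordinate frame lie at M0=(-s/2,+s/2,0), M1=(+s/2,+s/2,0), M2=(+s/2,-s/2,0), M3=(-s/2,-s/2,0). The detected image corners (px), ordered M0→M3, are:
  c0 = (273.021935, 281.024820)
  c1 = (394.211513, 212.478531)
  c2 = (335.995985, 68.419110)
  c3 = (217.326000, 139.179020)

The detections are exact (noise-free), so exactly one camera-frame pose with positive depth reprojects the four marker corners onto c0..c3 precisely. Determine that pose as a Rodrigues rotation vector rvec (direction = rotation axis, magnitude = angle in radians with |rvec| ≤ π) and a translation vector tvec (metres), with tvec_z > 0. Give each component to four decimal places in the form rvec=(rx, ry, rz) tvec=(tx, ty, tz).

rvec=(-0.0292, 0.1070, -0.4431) tvec=(0.0014, -0.0477, 0.5432)

Intrinsics K: fx=619.8, fy=738.5, cx=302.8, cy=240.1
Marker side s = 0.117 m; corners in marker frame (Z=0):
  M0 = (-0.0585, +0.0585, 0)
  M1 = (+0.0585, +0.0585, 0)
  M2 = (+0.0585, -0.0585, 0)
  M3 = (-0.0585, -0.0585, 0)
Detected image corners:
  c0 = (273.021935, 281.024820) px
  c1 = (394.211513, 212.478531) px
  c2 = (335.995985, 68.419110) px
  c3 = (217.326000, 139.179020) px
Planar DLT: solve 8×8 A·h = b for H (H[2,2]=1):
  H  [+970.50460 +457.76835 +304.35469]
  H  [-626.67007 +1205.10621 +175.24280]
  H  [-0.17853 -0.09478 +1.00000]
B = K⁻¹H; ‖b₁‖=1.841032, ‖b₂‖=1.841032; λ = 2/(‖b₁‖+‖b₂‖) = 0.543174, sign → tz>0 ⇒ λ=+0.543174
r₁ = λ·B[:,0] = (+0.89790,-0.42939,-0.09697); r₂ = λ·B[:,1] = (+0.42632,+0.90310,-0.05148)
r₃ = r₁×r₂ = (+0.10968,+0.00488,+0.99395); SVD([r₁ r₂ r₃]) → R = UVᵀ:
  R  [+0.89790 +0.42632 +0.10968]
  R  [-0.42939 +0.90310 +0.00488]
  R  [-0.09697 -0.05148 +0.99395]
t = (+0.00136, -0.04770, +0.54317) m
tr R = 2.794955; θ = arccos((tr R − 1)/2) = 0.456780 rad = 26.172°
axis k = ((R−Rᵀ)₃₂, (R−Rᵀ)₁₃, (R−Rᵀ)₂₁) / (2 sinθ) = (-0.063895, +0.234271, -0.970069)
rvec = θ·k = (-0.029186, +0.107010, -0.443108)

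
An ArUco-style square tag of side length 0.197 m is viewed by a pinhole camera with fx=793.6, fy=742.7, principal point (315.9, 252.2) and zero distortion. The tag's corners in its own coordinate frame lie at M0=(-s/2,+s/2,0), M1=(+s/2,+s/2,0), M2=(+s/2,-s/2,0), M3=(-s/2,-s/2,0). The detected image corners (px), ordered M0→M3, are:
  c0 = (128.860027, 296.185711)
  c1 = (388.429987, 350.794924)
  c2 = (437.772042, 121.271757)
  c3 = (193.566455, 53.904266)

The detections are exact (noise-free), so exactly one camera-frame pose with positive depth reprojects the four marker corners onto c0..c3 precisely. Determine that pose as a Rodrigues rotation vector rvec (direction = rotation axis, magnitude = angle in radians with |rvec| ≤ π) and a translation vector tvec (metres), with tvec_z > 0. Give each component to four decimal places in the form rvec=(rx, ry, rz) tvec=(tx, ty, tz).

rvec=(-0.1169, -0.2166, 0.2279) tvec=(-0.0179, -0.0388, 0.5952)

Intrinsics K: fx=793.6, fy=742.7, cx=315.9, cy=252.2
Marker side s = 0.197 m; corners in marker frame (Z=0):
  M0 = (-0.0985, +0.0985, 0)
  M1 = (+0.0985, +0.0985, 0)
  M2 = (+0.0985, -0.0985, 0)
  M3 = (-0.0985, -0.0985, 0)
Detected image corners:
  c0 = (128.860027, 296.185711) px
  c1 = (388.429987, 350.794924) px
  c2 = (437.772042, 121.271757) px
  c3 = (193.566455, 53.904266) px
Planar DLT: solve 8×8 A·h = b for H (H[2,2]=1):
  H  [+1373.91082 -355.31226 +291.96926]
  H  [+379.18191 +1148.35126 +203.82905]
  H  [+0.33498 -0.23379 +1.00000]
B = K⁻¹H; ‖b₁‖=1.680159, ‖b₂‖=1.680159; λ = 2/(‖b₁‖+‖b₂‖) = 0.595182, sign → tz>0 ⇒ λ=+0.595182
r₁ = λ·B[:,0] = (+0.95104,+0.23617,+0.19937); r₂ = λ·B[:,1] = (-0.21109,+0.96751,-0.13915)
r₃ = r₁×r₂ = (-0.22576,+0.09025,+0.96999); SVD([r₁ r₂ r₃]) → R = UVᵀ:
  R  [+0.95104 -0.21109 -0.22576]
  R  [+0.23617 +0.96751 +0.09025]
  R  [+0.19937 -0.13915 +0.96999]
t = (-0.01795, -0.03876, +0.59518) m
tr R = 2.888546; θ = arccos((tr R − 1)/2) = 0.335418 rad = 19.218°
axis k = ((R−Rᵀ)₃₂, (R−Rᵀ)₁₃, (R−Rᵀ)₂₁) / (2 sinθ) = (-0.348464, -0.645771, +0.679377)
rvec = θ·k = (-0.116881, -0.216603, +0.227875)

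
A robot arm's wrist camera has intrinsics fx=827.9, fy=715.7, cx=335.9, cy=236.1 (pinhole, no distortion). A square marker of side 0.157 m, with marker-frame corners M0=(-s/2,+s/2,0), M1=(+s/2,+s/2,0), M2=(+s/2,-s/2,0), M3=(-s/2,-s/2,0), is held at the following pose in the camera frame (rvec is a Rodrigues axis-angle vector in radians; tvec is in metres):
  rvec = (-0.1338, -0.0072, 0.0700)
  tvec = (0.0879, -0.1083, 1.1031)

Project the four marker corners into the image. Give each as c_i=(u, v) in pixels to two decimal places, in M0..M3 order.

c0=(339.05, 212.38) c1=(457.70, 219.61) c2=(463.49, 120.18) c3=(347.08, 113.05)

Intrinsics K: fx=827.9, fy=715.7, cx=335.9, cy=236.1
Marker side s = 0.157 m; corners in marker frame (Z=0):
  M0 = (-0.0785, +0.0785, 0)
  M1 = (+0.0785, +0.0785, 0)
  M2 = (+0.0785, -0.0785, 0)
  M3 = (-0.0785, -0.0785, 0)
rvec = (-0.1338, -0.0072, 0.0700), |rvec| = θ = 0.15118 rad = 8.662°
Rodrigues: sinθ=0.15060, 1−cosθ=0.01141; R = I + sinθ·[k]× + (1−cosθ)·[k]×²:
    [+0.99753 -0.06925 -0.01185]
    [+0.07021 +0.98862 +0.13304]
    [+0.00250 -0.13354 +0.99104]
t = (0.0879, -0.1083, 1.1031) m
M0: Pc = R·M0+t = (+0.00416, -0.03621, +1.09242); u = 827.9·(+0.00416)/1.09242 + 335.9 = 339.0509, v = 715.7·(-0.03621)/1.09242 + 236.1 = 212.3802
M1: Pc = R·M1+t = (+0.16077, -0.02518, +1.09281); u = 827.9·(+0.16077)/1.09281 + 335.9 = 457.6969, v = 715.7·(-0.02518)/1.09281 + 236.1 = 219.6083
M2: Pc = R·M2+t = (+0.17164, -0.18039, +1.11378); u = 827.9·(+0.17164)/1.11378 + 335.9 = 463.4861, v = 715.7·(-0.18039)/1.11378 + 236.1 = 120.1806
M3: Pc = R·M3+t = (+0.01503, -0.19142, +1.11339); u = 827.9·(+0.01503)/1.11339 + 335.9 = 347.0764, v = 715.7·(-0.19142)/1.11339 + 236.1 = 113.0536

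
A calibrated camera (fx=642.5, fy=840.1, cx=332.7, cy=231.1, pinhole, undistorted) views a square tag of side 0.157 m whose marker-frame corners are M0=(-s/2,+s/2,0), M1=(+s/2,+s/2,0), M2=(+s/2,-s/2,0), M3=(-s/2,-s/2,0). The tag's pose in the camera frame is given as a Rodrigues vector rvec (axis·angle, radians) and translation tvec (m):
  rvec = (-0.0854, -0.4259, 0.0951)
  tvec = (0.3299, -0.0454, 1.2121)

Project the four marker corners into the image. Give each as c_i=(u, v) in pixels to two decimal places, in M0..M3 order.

Intrinsics K: fx=642.5, fy=840.1, cx=332.7, cy=231.1
Marker side s = 0.157 m; corners in marker frame (Z=0):
  M0 = (-0.0785, +0.0785, 0)
  M1 = (+0.0785, +0.0785, 0)
  M2 = (+0.0785, -0.0785, 0)
  M3 = (-0.0785, -0.0785, 0)
rvec = (-0.0854, -0.4259, 0.0951), |rvec| = θ = 0.44467 rad = 25.477°
Rodrigues: sinθ=0.43016, 1−cosθ=0.09725; R = I + sinθ·[k]× + (1−cosθ)·[k]×²:
    [+0.90634 -0.07411 -0.41600]
    [+0.10989 +0.99197 +0.06269]
    [+0.40801 -0.10253 +0.90720]
t = (0.3299, -0.0454, 1.2121) m
M0: Pc = R·M0+t = (+0.25293, +0.02384, +1.17202); u = 642.5·(+0.25293)/1.17202 + 332.7 = 471.3582, v = 840.1·(+0.02384)/1.17202 + 231.1 = 248.1907
M1: Pc = R·M1+t = (+0.39523, +0.04110, +1.23608); u = 642.5·(+0.39523)/1.23608 + 332.7 = 538.1361, v = 840.1·(+0.04110)/1.23608 + 231.1 = 259.0303
M2: Pc = R·M2+t = (+0.40687, -0.11464, +1.25218); u = 642.5·(+0.40687)/1.25218 + 332.7 = 541.4651, v = 840.1·(-0.11464)/1.25218 + 231.1 = 154.1845
M3: Pc = R·M3+t = (+0.26457, -0.13190, +1.18812); u = 642.5·(+0.26457)/1.18812 + 332.7 = 475.7714, v = 840.1·(-0.13190)/1.18812 + 231.1 = 137.8391

c0=(471.36, 248.19) c1=(538.14, 259.03) c2=(541.47, 154.18) c3=(475.77, 137.84)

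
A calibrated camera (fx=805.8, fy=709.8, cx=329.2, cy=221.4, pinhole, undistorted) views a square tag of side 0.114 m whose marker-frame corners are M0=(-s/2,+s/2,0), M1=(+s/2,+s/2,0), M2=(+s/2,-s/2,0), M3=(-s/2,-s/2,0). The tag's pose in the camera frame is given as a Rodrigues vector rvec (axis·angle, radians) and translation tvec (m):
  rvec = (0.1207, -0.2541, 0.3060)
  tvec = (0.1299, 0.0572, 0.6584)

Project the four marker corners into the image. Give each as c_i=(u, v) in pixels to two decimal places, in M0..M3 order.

c0=(403.26, 325.58) c1=(524.88, 354.61) c2=(570.41, 241.90) c3=(449.23, 207.13)

Intrinsics K: fx=805.8, fy=709.8, cx=329.2, cy=221.4
Marker side s = 0.114 m; corners in marker frame (Z=0):
  M0 = (-0.0570, +0.0570, 0)
  M1 = (+0.0570, +0.0570, 0)
  M2 = (+0.0570, -0.0570, 0)
  M3 = (-0.0570, -0.0570, 0)
rvec = (0.1207, -0.2541, 0.3060), |rvec| = θ = 0.41566 rad = 23.815°
Rodrigues: sinθ=0.40379, 1−cosθ=0.08515; R = I + sinθ·[k]× + (1−cosθ)·[k]×²:
    [+0.92203 -0.31238 -0.22864]
    [+0.28215 +0.94667 -0.15558]
    [+0.26505 +0.07893 +0.96100]
t = (0.1299, 0.0572, 0.6584) m
M0: Pc = R·M0+t = (+0.05954, +0.09508, +0.64779); u = 805.8·(+0.05954)/0.64779 + 329.2 = 403.2612, v = 709.8·(+0.09508)/0.64779 + 221.4 = 325.5790
M1: Pc = R·M1+t = (+0.16465, +0.12724, +0.67801); u = 805.8·(+0.16465)/0.67801 + 329.2 = 524.8839, v = 709.8·(+0.12724)/0.67801 + 221.4 = 354.6095
M2: Pc = R·M2+t = (+0.20026, +0.01932, +0.66901); u = 805.8·(+0.20026)/0.66901 + 329.2 = 570.4086, v = 709.8·(+0.01932)/0.66901 + 221.4 = 241.9003
M3: Pc = R·M3+t = (+0.09515, -0.01284, +0.63879); u = 805.8·(+0.09515)/0.63879 + 329.2 = 449.2260, v = 709.8·(-0.01284)/0.63879 + 221.4 = 207.1296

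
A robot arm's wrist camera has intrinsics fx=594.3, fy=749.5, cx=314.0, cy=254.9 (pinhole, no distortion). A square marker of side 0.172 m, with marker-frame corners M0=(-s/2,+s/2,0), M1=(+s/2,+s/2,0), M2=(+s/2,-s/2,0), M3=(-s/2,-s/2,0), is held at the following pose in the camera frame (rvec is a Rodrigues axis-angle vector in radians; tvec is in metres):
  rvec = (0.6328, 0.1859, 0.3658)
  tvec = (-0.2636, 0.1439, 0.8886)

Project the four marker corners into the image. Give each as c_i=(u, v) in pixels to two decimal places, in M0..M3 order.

Intrinsics K: fx=594.3, fy=749.5, cx=314.0, cy=254.9
Marker side s = 0.172 m; corners in marker frame (Z=0):
  M0 = (-0.0860, +0.0860, 0)
  M1 = (+0.0860, +0.0860, 0)
  M2 = (+0.0860, -0.0860, 0)
  M3 = (-0.0860, -0.0860, 0)
rvec = (0.6328, 0.1859, 0.3658), |rvec| = θ = 0.75419 rad = 43.212°
Rodrigues: sinθ=0.68470, 1−cosθ=0.27117; R = I + sinθ·[k]× + (1−cosθ)·[k]×²:
    [+0.91973 -0.27601 +0.27913]
    [+0.38818 +0.74530 -0.54207]
    [-0.05842 +0.60691 +0.79262]
t = (-0.2636, 0.1439, 0.8886) m
M0: Pc = R·M0+t = (-0.36643, +0.17461, +0.94582); u = 594.3·(-0.36643)/0.94582 + 314.0 = 83.7531, v = 749.5·(+0.17461)/0.94582 + 254.9 = 393.2692
M1: Pc = R·M1+t = (-0.20824, +0.24138, +0.93577); u = 594.3·(-0.20824)/0.93577 + 314.0 = 181.7485, v = 749.5·(+0.24138)/0.93577 + 254.9 = 448.2312
M2: Pc = R·M2+t = (-0.16077, +0.11319, +0.83138); u = 594.3·(-0.16077)/0.83138 + 314.0 = 199.0789, v = 749.5·(+0.11319)/0.83138 + 254.9 = 356.9397
M3: Pc = R·M3+t = (-0.31896, +0.04642, +0.84143); u = 594.3·(-0.31896)/0.84143 + 314.0 = 88.7192, v = 749.5·(+0.04642)/0.84143 + 254.9 = 296.2491

c0=(83.75, 393.27) c1=(181.75, 448.23) c2=(199.08, 356.94) c3=(88.72, 296.25)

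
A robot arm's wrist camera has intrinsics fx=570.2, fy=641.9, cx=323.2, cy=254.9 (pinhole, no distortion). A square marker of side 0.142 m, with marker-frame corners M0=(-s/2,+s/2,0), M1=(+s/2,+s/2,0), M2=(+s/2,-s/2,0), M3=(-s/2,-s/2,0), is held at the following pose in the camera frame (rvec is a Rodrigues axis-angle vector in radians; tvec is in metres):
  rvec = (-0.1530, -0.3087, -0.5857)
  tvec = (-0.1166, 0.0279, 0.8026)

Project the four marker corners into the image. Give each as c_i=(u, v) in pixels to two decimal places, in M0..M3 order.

Intrinsics K: fx=570.2, fy=641.9, cx=323.2, cy=254.9
Marker side s = 0.142 m; corners in marker frame (Z=0):
  M0 = (-0.0710, +0.0710, 0)
  M1 = (+0.0710, +0.0710, 0)
  M2 = (+0.0710, -0.0710, 0)
  M3 = (-0.0710, -0.0710, 0)
rvec = (-0.1530, -0.3087, -0.5857), |rvec| = θ = 0.67952 rad = 38.934°
Rodrigues: sinθ=0.62842, 1−cosθ=0.22213; R = I + sinθ·[k]× + (1−cosθ)·[k]×²:
    [+0.78913 +0.56438 -0.24238]
    [-0.51893 +0.82372 +0.22847]
    [+0.32859 -0.05452 +0.94290]
t = (-0.1166, 0.0279, 0.8026) m
M0: Pc = R·M0+t = (-0.13256, +0.12323, +0.77540); u = 570.2·(-0.13256)/0.77540 + 323.2 = 225.7218, v = 641.9·(+0.12323)/0.77540 + 254.9 = 356.9122
M1: Pc = R·M1+t = (-0.02050, +0.04954, +0.82206); u = 570.2·(-0.02050)/0.82206 + 323.2 = 308.9802, v = 641.9·(+0.04954)/0.82206 + 254.9 = 293.5826
M2: Pc = R·M2+t = (-0.10064, -0.06743, +0.82980); u = 570.2·(-0.10064)/0.82980 + 323.2 = 254.0435, v = 641.9·(-0.06743)/0.82980 + 254.9 = 202.7403
M3: Pc = R·M3+t = (-0.21270, +0.00626, +0.78314); u = 570.2·(-0.21270)/0.78314 + 323.2 = 168.3350, v = 641.9·(+0.00626)/0.78314 + 254.9 = 260.0314

c0=(225.72, 356.91) c1=(308.98, 293.58) c2=(254.04, 202.74) c3=(168.33, 260.03)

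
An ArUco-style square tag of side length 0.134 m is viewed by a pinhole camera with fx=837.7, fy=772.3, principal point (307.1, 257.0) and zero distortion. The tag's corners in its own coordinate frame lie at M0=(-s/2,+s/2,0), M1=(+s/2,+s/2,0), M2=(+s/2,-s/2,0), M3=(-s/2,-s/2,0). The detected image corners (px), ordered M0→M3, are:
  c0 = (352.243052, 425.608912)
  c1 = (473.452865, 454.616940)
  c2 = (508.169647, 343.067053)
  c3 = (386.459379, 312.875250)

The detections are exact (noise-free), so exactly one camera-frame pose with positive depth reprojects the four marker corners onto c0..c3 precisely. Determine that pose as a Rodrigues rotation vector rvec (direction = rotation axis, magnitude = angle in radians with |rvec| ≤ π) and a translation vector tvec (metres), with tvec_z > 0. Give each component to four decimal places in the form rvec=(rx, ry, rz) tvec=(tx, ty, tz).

Intrinsics K: fx=837.7, fy=772.3, cx=307.1, cy=257.0
Marker side s = 0.134 m; corners in marker frame (Z=0):
  M0 = (-0.0670, +0.0670, 0)
  M1 = (+0.0670, +0.0670, 0)
  M2 = (+0.0670, -0.0670, 0)
  M3 = (-0.0670, -0.0670, 0)
Detected image corners:
  c0 = (352.243052, 425.608912) px
  c1 = (473.452865, 454.616940) px
  c2 = (508.169647, 343.067053) px
  c3 = (386.459379, 312.875250) px
Planar DLT: solve 8×8 A·h = b for H (H[2,2]=1):
  H  [+934.68414 -235.97414 +430.29167]
  H  [+246.12591 +855.83218 +384.29282]
  H  [+0.06574 +0.04940 +1.00000]
B = K⁻¹H; ‖b₁‖=1.133215, ‖b₂‖=1.133215; λ = 2/(‖b₁‖+‖b₂‖) = 0.882445, sign → tz>0 ⇒ λ=+0.882445
r₁ = λ·B[:,0] = (+0.96334,+0.26192,+0.05801); r₂ = λ·B[:,1] = (-0.26456,+0.96338,+0.04360)
r₃ = r₁×r₂ = (-0.04447,-0.05734,+0.99736); SVD([r₁ r₂ r₃]) → R = UVᵀ:
  R  [+0.96334 -0.26456 -0.04447]
  R  [+0.26192 +0.96338 -0.05734]
  R  [+0.05801 +0.04360 +0.99736]
t = (+0.12977, +0.14545, +0.88244) m
tr R = 2.924090; θ = arccos((tr R − 1)/2) = 0.276396 rad = 15.836°
axis k = ((R−Rᵀ)₃₂, (R−Rᵀ)₁₃, (R−Rᵀ)₂₁) / (2 sinθ) = (+0.184945, -0.187759, +0.964646)
rvec = θ·k = (+0.051118, -0.051896, +0.266624)

rvec=(0.0511, -0.0519, 0.2666) tvec=(0.1298, 0.1454, 0.8824)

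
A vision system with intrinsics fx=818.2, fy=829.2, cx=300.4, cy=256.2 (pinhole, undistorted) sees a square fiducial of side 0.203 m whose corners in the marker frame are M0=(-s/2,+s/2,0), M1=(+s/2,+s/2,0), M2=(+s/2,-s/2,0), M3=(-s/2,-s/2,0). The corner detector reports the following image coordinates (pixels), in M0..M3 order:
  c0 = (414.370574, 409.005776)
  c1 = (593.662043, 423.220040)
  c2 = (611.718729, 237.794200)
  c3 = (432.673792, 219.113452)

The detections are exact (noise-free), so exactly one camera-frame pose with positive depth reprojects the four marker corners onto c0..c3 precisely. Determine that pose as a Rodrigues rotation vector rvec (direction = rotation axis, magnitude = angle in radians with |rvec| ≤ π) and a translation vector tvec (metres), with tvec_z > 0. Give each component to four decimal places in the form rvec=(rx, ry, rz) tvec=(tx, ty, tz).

rvec=(0.0096, -0.1041, 0.0963) tvec=(0.2332, 0.0713, 0.8926)

Intrinsics K: fx=818.2, fy=829.2, cx=300.4, cy=256.2
Marker side s = 0.203 m; corners in marker frame (Z=0):
  M0 = (-0.1015, +0.1015, 0)
  M1 = (+0.1015, +0.1015, 0)
  M2 = (+0.1015, -0.1015, 0)
  M3 = (-0.1015, -0.1015, 0)
Detected image corners:
  c0 = (414.370574, 409.005776) px
  c1 = (593.662043, 423.220040) px
  c2 = (611.718729, 237.794200) px
  c3 = (432.673792, 219.113452) px
Planar DLT: solve 8×8 A·h = b for H (H[2,2]=1):
  H  [+942.53409 -86.94597 +514.16366]
  H  [+118.65984 +925.93366 +322.42918]
  H  [+0.11680 +0.00507 +1.00000]
B = K⁻¹H; ‖b₁‖=1.120333, ‖b₂‖=1.120333; λ = 2/(‖b₁‖+‖b₂‖) = 0.892592, sign → tz>0 ⇒ λ=+0.892592
r₁ = λ·B[:,0] = (+0.98995,+0.09552,+0.10426); r₂ = λ·B[:,1] = (-0.09651,+0.99532,+0.00453)
r₃ = r₁×r₂ = (-0.10334,-0.01455,+0.99454); SVD([r₁ r₂ r₃]) → R = UVᵀ:
  R  [+0.98995 -0.09651 -0.10334]
  R  [+0.09552 +0.99532 -0.01455]
  R  [+0.10426 +0.00453 +0.99454]
t = (+0.23320, +0.07129, +0.89259) m
tr R = 2.979814; θ = arccos((tr R − 1)/2) = 0.142196 rad = 8.147°
axis k = ((R−Rᵀ)₃₂, (R−Rᵀ)₁₃, (R−Rᵀ)₂₁) / (2 sinθ) = (+0.067295, -0.732418, +0.677521)
rvec = θ·k = (+0.009569, -0.104147, +0.096341)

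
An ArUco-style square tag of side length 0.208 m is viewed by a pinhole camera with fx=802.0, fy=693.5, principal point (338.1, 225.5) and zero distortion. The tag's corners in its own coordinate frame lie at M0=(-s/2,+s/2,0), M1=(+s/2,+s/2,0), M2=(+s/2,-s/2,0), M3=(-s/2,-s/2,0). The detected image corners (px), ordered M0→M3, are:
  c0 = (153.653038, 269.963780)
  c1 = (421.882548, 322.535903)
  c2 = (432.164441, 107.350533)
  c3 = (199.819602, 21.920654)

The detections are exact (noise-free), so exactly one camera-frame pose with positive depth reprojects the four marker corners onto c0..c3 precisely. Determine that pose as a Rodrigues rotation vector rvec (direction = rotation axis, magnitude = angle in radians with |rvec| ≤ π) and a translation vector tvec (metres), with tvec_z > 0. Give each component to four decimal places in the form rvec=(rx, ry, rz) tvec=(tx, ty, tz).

rvec=(-0.3158, -0.5594, 0.1739) tvec=(-0.0173, -0.0406, 0.5737)

Intrinsics K: fx=802.0, fy=693.5, cx=338.1, cy=225.5
Marker side s = 0.208 m; corners in marker frame (Z=0):
  M0 = (-0.1040, +0.1040, 0)
  M1 = (+0.1040, +0.1040, 0)
  M2 = (+0.1040, -0.1040, 0)
  M3 = (-0.1040, -0.1040, 0)
Detected image corners:
  c0 = (153.653038, 269.963780) px
  c1 = (421.882548, 322.535903) px
  c2 = (432.164441, 107.350533) px
  c3 = (199.819602, 21.920654) px
Planar DLT: solve 8×8 A·h = b for H (H[2,2]=1):
  H  [+1457.16670 -306.84961 +313.92341]
  H  [+491.52112 +999.56851 +176.38741]
  H  [+0.85855 -0.59248 +1.00000]
B = K⁻¹H; ‖b₁‖=1.743160, ‖b₂‖=1.743160; λ = 2/(‖b₁‖+‖b₂‖) = 0.573671, sign → tz>0 ⇒ λ=+0.573671
r₁ = λ·B[:,0] = (+0.83468,+0.24644,+0.49252); r₂ = λ·B[:,1] = (-0.07620,+0.93737,-0.33989)
r₃ = r₁×r₂ = (-0.54544,+0.24617,+0.80118); SVD([r₁ r₂ r₃]) → R = UVᵀ:
  R  [+0.83468 -0.07620 -0.54544]
  R  [+0.24644 +0.93737 +0.24617]
  R  [+0.49252 -0.33989 +0.80118]
t = (-0.01729, -0.04063, +0.57367) m
tr R = 2.573235; θ = arccos((tr R − 1)/2) = 0.665485 rad = 38.129°
axis k = ((R−Rᵀ)₃₂, (R−Rᵀ)₁₃, (R−Rᵀ)₂₁) / (2 sinθ) = (-0.474585, -0.840538, +0.261275)
rvec = θ·k = (-0.315829, -0.559365, +0.173875)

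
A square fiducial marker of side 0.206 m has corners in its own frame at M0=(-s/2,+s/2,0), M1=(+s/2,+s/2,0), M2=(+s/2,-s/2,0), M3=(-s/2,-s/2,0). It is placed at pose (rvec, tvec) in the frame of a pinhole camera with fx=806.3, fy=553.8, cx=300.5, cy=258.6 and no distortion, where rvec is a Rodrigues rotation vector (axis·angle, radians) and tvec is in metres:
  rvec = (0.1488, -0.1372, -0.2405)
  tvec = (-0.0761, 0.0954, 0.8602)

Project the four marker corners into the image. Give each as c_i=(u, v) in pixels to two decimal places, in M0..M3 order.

Intrinsics K: fx=806.3, fy=553.8, cx=300.5, cy=258.6
Marker side s = 0.206 m; corners in marker frame (Z=0):
  M0 = (-0.1030, +0.1030, 0)
  M1 = (+0.1030, +0.1030, 0)
  M2 = (+0.1030, -0.1030, 0)
  M3 = (-0.1030, -0.1030, 0)
rvec = (0.1488, -0.1372, -0.2405), |rvec| = θ = 0.31433 rad = 18.010°
Rodrigues: sinθ=0.30918, 1−cosθ=0.04900; R = I + sinθ·[k]× + (1−cosθ)·[k]×²:
    [+0.96198 +0.22644 -0.15270]
    [-0.24668 +0.96034 -0.13000]
    [+0.11721 +0.16272 +0.97969]
t = (-0.0761, 0.0954, 0.8602) m
M0: Pc = R·M0+t = (-0.15186, +0.21972, +0.86489); u = 806.3·(-0.15186)/0.86489 + 300.5 = 158.9259, v = 553.8·(+0.21972)/0.86489 + 258.6 = 399.2917
M1: Pc = R·M1+t = (+0.04631, +0.16891, +0.88903); u = 806.3·(+0.04631)/0.88903 + 300.5 = 342.4977, v = 553.8·(+0.16891)/0.88903 + 258.6 = 363.8159
M2: Pc = R·M2+t = (-0.00034, -0.02892, +0.85551); u = 806.3·(-0.00034)/0.85551 + 300.5 = 300.1809, v = 553.8·(-0.02892)/0.85551 + 258.6 = 239.8772
M3: Pc = R·M3+t = (-0.19851, +0.02189, +0.83137); u = 806.3·(-0.19851)/0.83137 + 300.5 = 107.9783, v = 553.8·(+0.02189)/0.83137 + 258.6 = 273.1840

c0=(158.93, 399.29) c1=(342.50, 363.82) c2=(300.18, 239.88) c3=(107.98, 273.18)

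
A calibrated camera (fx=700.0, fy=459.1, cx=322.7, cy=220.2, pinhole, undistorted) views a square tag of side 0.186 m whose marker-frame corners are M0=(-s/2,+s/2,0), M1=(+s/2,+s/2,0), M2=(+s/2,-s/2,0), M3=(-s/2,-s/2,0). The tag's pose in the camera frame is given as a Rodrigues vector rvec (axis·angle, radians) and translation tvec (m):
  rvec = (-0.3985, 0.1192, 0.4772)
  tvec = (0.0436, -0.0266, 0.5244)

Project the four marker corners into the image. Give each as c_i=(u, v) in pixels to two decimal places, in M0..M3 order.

c0=(210.24, 228.89) c1=(444.11, 305.89) c2=(543.20, 166.50) c3=(328.89, 107.25)

Intrinsics K: fx=700.0, fy=459.1, cx=322.7, cy=220.2
Marker side s = 0.186 m; corners in marker frame (Z=0):
  M0 = (-0.0930, +0.0930, 0)
  M1 = (+0.0930, +0.0930, 0)
  M2 = (+0.0930, -0.0930, 0)
  M3 = (-0.0930, -0.0930, 0)
rvec = (-0.3985, 0.1192, 0.4772), |rvec| = θ = 0.63303 rad = 36.270°
Rodrigues: sinθ=0.59159, 1−cosθ=0.19376; R = I + sinθ·[k]× + (1−cosθ)·[k]×²:
    [+0.88302 -0.46893 +0.01945]
    [+0.42299 +0.81311 +0.39992]
    [-0.20335 -0.34491 +0.91635]
t = (0.0436, -0.0266, 0.5244) m
M0: Pc = R·M0+t = (-0.08213, +0.00968, +0.51123); u = 700.0·(-0.08213)/0.51123 + 322.7 = 210.2428, v = 459.1·(+0.00968)/0.51123 + 220.2 = 228.8934
M1: Pc = R·M1+t = (+0.08211, +0.08836, +0.47341); u = 700.0·(+0.08211)/0.47341 + 322.7 = 444.1109, v = 459.1·(+0.08836)/0.47341 + 220.2 = 305.8861
M2: Pc = R·M2+t = (+0.16933, -0.06288, +0.53757); u = 700.0·(+0.16933)/0.53757 + 322.7 = 543.1978, v = 459.1·(-0.06288)/0.53757 + 220.2 = 166.4977
M3: Pc = R·M3+t = (+0.00509, -0.14156, +0.57539); u = 700.0·(+0.00509)/0.57539 + 322.7 = 328.8916, v = 459.1·(-0.14156)/0.57539 + 220.2 = 107.2519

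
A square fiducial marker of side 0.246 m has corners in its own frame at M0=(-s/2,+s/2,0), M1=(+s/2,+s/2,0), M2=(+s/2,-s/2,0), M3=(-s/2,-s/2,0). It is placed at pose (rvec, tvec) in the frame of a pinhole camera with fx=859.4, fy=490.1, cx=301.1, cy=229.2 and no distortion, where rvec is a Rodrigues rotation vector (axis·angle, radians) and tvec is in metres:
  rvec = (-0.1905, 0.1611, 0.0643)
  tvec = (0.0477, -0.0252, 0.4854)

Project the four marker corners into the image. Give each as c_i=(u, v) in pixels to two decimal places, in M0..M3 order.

c0=(153.20, 319.86) c1=(610.20, 341.36) c2=(615.82, 88.70) c3=(197.38, 88.49)

Intrinsics K: fx=859.4, fy=490.1, cx=301.1, cy=229.2
Marker side s = 0.246 m; corners in marker frame (Z=0):
  M0 = (-0.1230, +0.1230, 0)
  M1 = (+0.1230, +0.1230, 0)
  M2 = (+0.1230, -0.1230, 0)
  M3 = (-0.1230, -0.1230, 0)
rvec = (-0.1905, 0.1611, 0.0643), |rvec| = θ = 0.25764 rad = 14.762°
Rodrigues: sinθ=0.25480, 1−cosθ=0.03301; R = I + sinθ·[k]× + (1−cosθ)·[k]×²:
    [+0.98504 -0.07885 +0.15323]
    [+0.04833 +0.97990 +0.19355]
    [-0.16541 -0.18325 +0.96905]
t = (0.0477, -0.0252, 0.4854) m
M0: Pc = R·M0+t = (-0.08316, +0.08938, +0.48321); u = 859.4·(-0.08316)/0.48321 + 301.1 = 153.1996, v = 490.1·(+0.08938)/0.48321 + 229.2 = 319.8581
M1: Pc = R·M1+t = (+0.15916, +0.10127, +0.44251); u = 859.4·(+0.15916)/0.44251 + 301.1 = 610.2042, v = 490.1·(+0.10127)/0.44251 + 229.2 = 341.3626
M2: Pc = R·M2+t = (+0.17856, -0.13978, +0.48759); u = 859.4·(+0.17856)/0.48759 + 301.1 = 615.8153, v = 490.1·(-0.13978)/0.48759 + 229.2 = 88.6986
M3: Pc = R·M3+t = (-0.06376, -0.15167, +0.52829); u = 859.4·(-0.06376)/0.52829 + 301.1 = 197.3752, v = 490.1·(-0.15167)/0.52829 + 229.2 = 88.4909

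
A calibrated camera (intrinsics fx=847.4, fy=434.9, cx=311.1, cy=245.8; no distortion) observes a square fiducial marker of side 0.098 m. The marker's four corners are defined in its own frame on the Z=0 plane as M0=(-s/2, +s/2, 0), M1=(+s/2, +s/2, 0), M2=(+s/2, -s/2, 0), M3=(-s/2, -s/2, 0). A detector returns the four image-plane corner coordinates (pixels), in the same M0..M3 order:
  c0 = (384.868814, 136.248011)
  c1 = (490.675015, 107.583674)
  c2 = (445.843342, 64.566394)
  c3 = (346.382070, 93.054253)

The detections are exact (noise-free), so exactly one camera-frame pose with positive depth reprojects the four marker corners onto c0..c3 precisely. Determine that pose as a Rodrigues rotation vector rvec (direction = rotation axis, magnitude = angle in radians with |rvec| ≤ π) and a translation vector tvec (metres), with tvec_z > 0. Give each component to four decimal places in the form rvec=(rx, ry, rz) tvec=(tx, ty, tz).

Intrinsics K: fx=847.4, fy=434.9, cx=311.1, cy=245.8
Marker side s = 0.098 m; corners in marker frame (Z=0):
  M0 = (-0.0490, +0.0490, 0)
  M1 = (+0.0490, +0.0490, 0)
  M2 = (+0.0490, -0.0490, 0)
  M3 = (-0.0490, -0.0490, 0)
Detected image corners:
  c0 = (384.868814, 136.248011) px
  c1 = (490.675015, 107.583674) px
  c2 = (445.843342, 64.566394) px
  c3 = (346.382070, 93.054253) px
Planar DLT: solve 8×8 A·h = b for H (H[2,2]=1):
  H  [+922.80519 +211.80196 +415.67551]
  H  [-321.33875 +388.63659 +100.03168]
  H  [-0.29661 -0.51043 +1.00000]
B = K⁻¹H; ‖b₁‖=1.359852, ‖b₂‖=1.359852; λ = 2/(‖b₁‖+‖b₂‖) = 0.735374, sign → tz>0 ⇒ λ=+0.735374
r₁ = λ·B[:,0] = (+0.88089,-0.42008,-0.21812); r₂ = λ·B[:,1] = (+0.32161,+0.86930,-0.37536)
r₃ = r₁×r₂ = (+0.34729,+0.26050,+0.90085); SVD([r₁ r₂ r₃]) → R = UVᵀ:
  R  [+0.88089 +0.32161 +0.34729]
  R  [-0.42008 +0.86930 +0.26050]
  R  [-0.21812 -0.37536 +0.90085]
t = (+0.09075, -0.24648, +0.73537) m
tr R = 2.651032; θ = arccos((tr R − 1)/2) = 0.599681 rad = 34.359°
axis k = ((R−Rᵀ)₃₂, (R−Rᵀ)₁₃, (R−Rᵀ)₂₁) / (2 sinθ) = (-0.563329, +0.500910, -0.657077)
rvec = θ·k = (-0.337817, +0.300386, -0.394036)

rvec=(-0.3378, 0.3004, -0.3940) tvec=(0.0908, -0.2465, 0.7354)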